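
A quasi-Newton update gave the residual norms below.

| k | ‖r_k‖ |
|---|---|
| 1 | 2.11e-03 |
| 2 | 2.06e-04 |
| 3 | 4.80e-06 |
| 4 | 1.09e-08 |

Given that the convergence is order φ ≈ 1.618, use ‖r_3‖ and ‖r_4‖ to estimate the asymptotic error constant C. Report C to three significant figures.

C ≈ ‖r_4‖ / ‖r_3‖^1.618
  = 1.09e-08 / (4.80e-06)^1.618
  = 1.09e-08 / 2.47884e-09 ≈ 4.3972

4.40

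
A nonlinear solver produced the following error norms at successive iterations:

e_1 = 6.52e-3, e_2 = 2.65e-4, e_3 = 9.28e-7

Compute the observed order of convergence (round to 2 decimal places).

1.77

p ≈ ln(e_3/e_2) / ln(e_2/e_1)
  = ln(9.28e-7/2.65e-4) / ln(2.65e-4/6.52e-3)
  = ln(0.00350189) / ln(0.0406442)
  = -5.65445 / -3.20290 ≈ 1.76542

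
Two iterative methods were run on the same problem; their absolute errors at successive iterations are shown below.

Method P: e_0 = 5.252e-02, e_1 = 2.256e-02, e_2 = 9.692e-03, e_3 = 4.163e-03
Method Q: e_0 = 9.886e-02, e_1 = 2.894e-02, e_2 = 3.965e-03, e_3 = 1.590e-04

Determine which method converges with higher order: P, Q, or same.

Q

Method P: p ≈ ln(4.163e-03/9.692e-03)/ln(9.692e-03/2.256e-02) ≈ 1.00.
Method Q: p ≈ ln(1.590e-04/3.965e-03)/ln(3.965e-03/2.894e-02) ≈ 1.62.
Method Q has the higher order (≈1.6 vs ≈1.0).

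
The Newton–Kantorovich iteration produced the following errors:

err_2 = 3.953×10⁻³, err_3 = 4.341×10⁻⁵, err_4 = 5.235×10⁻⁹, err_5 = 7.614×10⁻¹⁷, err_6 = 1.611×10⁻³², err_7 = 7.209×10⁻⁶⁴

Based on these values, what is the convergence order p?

2

Consecutive ratios: err_7/err_6 = 7.209×10⁻⁶⁴/1.611×10⁻³² = 4.47486e-32, err_6/err_5 = 1.611×10⁻³²/7.614×10⁻¹⁷ = 2.11584e-16.
p ≈ ln(4.47486e-32)/ln(2.11584e-16) = -72.1842/-36.0919 ≈ 2.00.
So the convergence is quadratic (order 2).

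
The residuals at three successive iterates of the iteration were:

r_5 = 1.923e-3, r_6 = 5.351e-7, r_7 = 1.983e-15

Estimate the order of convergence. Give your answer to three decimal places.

2.371

p ≈ ln(r_7/r_6) / ln(r_6/r_5)
  = ln(1.983e-15/5.351e-7) / ln(5.351e-7/1.923e-3)
  = ln(3.70585e-09) / ln(0.000278263)
  = -19.413353 / -8.186944 ≈ 2.371258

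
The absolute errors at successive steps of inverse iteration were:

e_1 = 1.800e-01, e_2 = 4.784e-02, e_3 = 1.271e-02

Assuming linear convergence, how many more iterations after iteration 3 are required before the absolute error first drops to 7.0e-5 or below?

Rate ρ ≈ e_3/e_2 = 1.271e-02/4.784e-02 = 0.2657.
After j more steps, e_{3+j} ≈ 1.271e-02·ρ^j; need ρ^j ≤ 7.0e-5/1.271e-02 = 0.00550747.
j ≥ ln(0.00550747)/ln(0.2657) = -5.2016/-1.32539 = 3.925.
So 4 more iterations are needed.

4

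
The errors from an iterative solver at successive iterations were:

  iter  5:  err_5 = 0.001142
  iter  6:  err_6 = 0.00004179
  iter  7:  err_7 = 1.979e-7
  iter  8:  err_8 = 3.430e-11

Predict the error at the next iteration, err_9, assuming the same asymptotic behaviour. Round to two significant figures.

2.8e-17

First estimate the order: p ≈ ln(err_8/err_7) / ln(err_7/err_6) = ln(3.430e-11/1.979e-7)/ln(1.979e-7/0.00004179) = ln(0.00017332)/ln(0.00473558) ≈ 1.6180.
Then err_9 ≈ err_8·(err_8/err_7)^p = 3.430e-11·(0.00017332)^1.6180 = 3.430e-11·8.21216e-07 ≈ 2.817e-17.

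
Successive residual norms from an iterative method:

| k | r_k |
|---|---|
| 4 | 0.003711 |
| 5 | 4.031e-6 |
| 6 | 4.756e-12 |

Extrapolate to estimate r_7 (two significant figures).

6.6e-24

First estimate the order: p ≈ ln(r_6/r_5) / ln(r_5/r_4) = ln(4.756e-12/4.031e-6)/ln(4.031e-6/0.003711) = ln(1.17986e-06)/ln(0.00108623) ≈ 2.0000.
Then r_7 ≈ r_6·(r_6/r_5)^p = 4.756e-12·(1.17986e-06)^2.0000 = 4.756e-12·1.39207e-12 ≈ 6.621e-24.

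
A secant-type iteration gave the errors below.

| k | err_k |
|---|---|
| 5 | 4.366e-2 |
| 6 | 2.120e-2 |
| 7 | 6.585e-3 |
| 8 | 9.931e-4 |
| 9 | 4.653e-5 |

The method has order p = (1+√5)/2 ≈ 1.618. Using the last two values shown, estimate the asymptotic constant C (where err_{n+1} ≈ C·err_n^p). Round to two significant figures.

3.4

C ≈ err_9 / err_8^1.618
  = 4.653e-5 / (9.931e-4)^1.618
  = 4.653e-5 / 1.384e-05 ≈ 3.362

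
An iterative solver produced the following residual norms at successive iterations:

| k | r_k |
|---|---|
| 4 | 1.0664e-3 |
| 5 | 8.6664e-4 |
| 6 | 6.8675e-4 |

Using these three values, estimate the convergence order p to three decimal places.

1.122

p ≈ ln(r_6/r_5) / ln(r_5/r_4)
  = ln(6.8675e-4/8.6664e-4) / ln(8.6664e-4/1.0664e-3)
  = ln(0.792428) / ln(0.812678)
  = -0.232654 / -0.207420 ≈ 1.121657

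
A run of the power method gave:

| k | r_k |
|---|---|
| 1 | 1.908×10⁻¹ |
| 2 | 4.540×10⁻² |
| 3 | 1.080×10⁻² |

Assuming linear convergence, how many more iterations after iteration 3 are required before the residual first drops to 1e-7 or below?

9

Rate ρ ≈ r_3/r_2 = 1.080×10⁻²/4.540×10⁻² = 0.2379.
After j more steps, r_{3+j} ≈ 1.080×10⁻²·ρ^j; need ρ^j ≤ 1e-7/1.080×10⁻² = 9.25926e-06.
j ≥ ln(9.25926e-06)/ln(0.2379) = -11.5899/-1.43590 = 8.072.
So 9 more iterations are needed.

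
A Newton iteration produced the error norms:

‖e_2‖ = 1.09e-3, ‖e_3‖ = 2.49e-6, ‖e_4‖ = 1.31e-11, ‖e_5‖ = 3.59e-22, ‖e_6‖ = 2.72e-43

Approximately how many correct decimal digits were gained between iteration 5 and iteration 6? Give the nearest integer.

Digits gained ≈ log₁₀(‖e_5‖/‖e_6‖) = log₁₀(3.59e-22/2.72e-43) = log₁₀(1.31985e+21) ≈ 21.121.

21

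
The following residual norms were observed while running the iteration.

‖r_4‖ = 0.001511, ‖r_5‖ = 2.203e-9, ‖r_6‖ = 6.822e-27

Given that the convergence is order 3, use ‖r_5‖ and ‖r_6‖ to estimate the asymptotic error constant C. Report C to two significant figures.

0.64

C ≈ ‖r_6‖ / ‖r_5‖^3
  = 6.822e-27 / (2.203e-9)^3
  = 6.822e-27 / 1.06916e-26 ≈ 0.63807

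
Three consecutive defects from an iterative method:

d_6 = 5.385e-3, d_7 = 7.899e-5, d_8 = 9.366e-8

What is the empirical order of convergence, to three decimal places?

1.596

p ≈ ln(d_8/d_7) / ln(d_7/d_6)
  = ln(9.366e-8/7.899e-5) / ln(7.899e-5/5.385e-3)
  = ln(0.00118572) / ln(0.0146685)
  = -6.737405 / -4.222053 ≈ 1.595765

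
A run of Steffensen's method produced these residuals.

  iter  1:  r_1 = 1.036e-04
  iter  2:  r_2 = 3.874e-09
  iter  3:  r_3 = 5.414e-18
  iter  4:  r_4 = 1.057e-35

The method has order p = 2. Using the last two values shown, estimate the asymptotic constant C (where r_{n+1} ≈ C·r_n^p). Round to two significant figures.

C ≈ r_4 / r_3^2
  = 1.057e-35 / (5.414e-18)^2
  = 1.057e-35 / 2.93114e-35 ≈ 0.36061

0.36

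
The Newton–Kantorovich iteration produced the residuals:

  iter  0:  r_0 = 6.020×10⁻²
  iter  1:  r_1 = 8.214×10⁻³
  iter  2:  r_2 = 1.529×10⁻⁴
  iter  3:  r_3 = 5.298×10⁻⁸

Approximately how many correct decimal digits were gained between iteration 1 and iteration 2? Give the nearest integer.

2

Digits gained ≈ log₁₀(r_1/r_2) = log₁₀(8.214×10⁻³/1.529×10⁻⁴) = log₁₀(53.7214) ≈ 1.730.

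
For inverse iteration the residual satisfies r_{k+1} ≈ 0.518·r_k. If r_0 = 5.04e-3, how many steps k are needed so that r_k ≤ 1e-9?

After k steps, r_k ≈ 5.04e-3·0.518^k.
Need 0.518^k ≤ 1e-9/5.04e-3 = 1.98413e-07.
k ≥ ln(1.98413e-07)/ln(0.518) = -15.4329/-0.65778 = 23.462.
Smallest integer k = 24.

24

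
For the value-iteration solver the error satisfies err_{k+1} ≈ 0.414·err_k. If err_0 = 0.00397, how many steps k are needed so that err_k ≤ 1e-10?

20

After k steps, err_k ≈ 0.00397·0.414^k.
Need 0.414^k ≤ 1e-10/0.00397 = 2.51889e-08.
k ≥ ln(2.51889e-08)/ln(0.414) = -17.4969/-0.88189 = 19.840.
Smallest integer k = 20.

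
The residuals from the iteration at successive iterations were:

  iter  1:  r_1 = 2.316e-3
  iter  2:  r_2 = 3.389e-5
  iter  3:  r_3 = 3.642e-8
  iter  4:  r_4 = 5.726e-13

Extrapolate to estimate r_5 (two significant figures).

First estimate the order: p ≈ ln(r_4/r_3) / ln(r_3/r_2) = ln(5.726e-13/3.642e-8)/ln(3.642e-8/3.389e-5) = ln(1.57221e-05)/ln(0.00107465) ≈ 1.6180.
Then r_5 ≈ r_4·(r_4/r_3)^p = 5.726e-13·(1.57221e-05)^1.6180 = 5.726e-13·1.69026e-08 ≈ 9.678e-21.

9.7e-21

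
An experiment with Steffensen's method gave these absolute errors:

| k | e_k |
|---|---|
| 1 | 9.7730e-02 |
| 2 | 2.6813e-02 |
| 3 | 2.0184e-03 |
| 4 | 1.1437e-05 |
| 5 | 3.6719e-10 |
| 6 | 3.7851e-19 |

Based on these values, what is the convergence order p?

Consecutive ratios: e_6/e_5 = 3.7851e-19/3.6719e-10 = 1.03083e-09, e_5/e_4 = 3.6719e-10/1.1437e-05 = 3.21054e-05.
p ≈ ln(1.03083e-09)/ln(3.21054e-05) = -20.6929/-10.3465 ≈ 2.00.
So the convergence is quadratic (order 2).

2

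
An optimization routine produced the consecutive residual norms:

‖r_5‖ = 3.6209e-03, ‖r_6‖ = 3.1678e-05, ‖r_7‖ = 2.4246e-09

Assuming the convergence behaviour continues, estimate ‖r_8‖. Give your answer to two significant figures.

1.4e-17

First estimate the order: p ≈ ln(‖r_7‖/‖r_6‖) / ln(‖r_6‖/‖r_5‖) = ln(2.4246e-09/3.1678e-05)/ln(3.1678e-05/3.6209e-03) = ln(7.65389e-05)/ln(0.00874865) ≈ 2.0000.
Then ‖r_8‖ ≈ ‖r_7‖·(‖r_7‖/‖r_6‖)^p = 2.4246e-09·(7.65389e-05)^2.0000 = 2.4246e-09·5.8582e-09 ≈ 1.42e-17.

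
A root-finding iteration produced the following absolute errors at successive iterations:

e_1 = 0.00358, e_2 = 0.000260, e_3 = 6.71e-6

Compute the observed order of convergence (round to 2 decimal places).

p ≈ ln(e_3/e_2) / ln(e_2/e_1)
  = ln(6.71e-6/0.000260) / ln(0.000260/0.00358)
  = ln(0.0258077) / ln(0.0726257)
  = -3.65708 / -2.62244 ≈ 1.39453

1.39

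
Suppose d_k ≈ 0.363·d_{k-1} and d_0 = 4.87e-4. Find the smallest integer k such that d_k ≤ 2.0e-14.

After k steps, d_k ≈ 4.87e-4·0.363^k.
Need 0.363^k ≤ 2.0e-14/4.87e-4 = 4.10678e-11.
k ≥ ln(4.10678e-11)/ln(0.363) = -23.9158/-1.01335 = 23.601.
Smallest integer k = 24.

24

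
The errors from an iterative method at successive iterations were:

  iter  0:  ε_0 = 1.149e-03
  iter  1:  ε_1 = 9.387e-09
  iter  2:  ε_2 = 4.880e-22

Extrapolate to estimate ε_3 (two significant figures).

1.0e-56

First estimate the order: p ≈ ln(ε_2/ε_1) / ln(ε_1/ε_0) = ln(4.880e-22/9.387e-09)/ln(9.387e-09/1.149e-03) = ln(5.19868e-14)/ln(8.16971e-06) ≈ 2.6110.
Then ε_3 ≈ ε_2·(ε_2/ε_1)^p = 4.880e-22·(5.19868e-14)^2.6110 = 4.880e-22·2.06632e-35 ≈ 1.008e-56.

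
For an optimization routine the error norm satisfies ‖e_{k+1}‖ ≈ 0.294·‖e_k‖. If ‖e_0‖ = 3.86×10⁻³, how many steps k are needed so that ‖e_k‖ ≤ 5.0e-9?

12

After k steps, ‖e_k‖ ≈ 3.86×10⁻³·0.294^k.
Need 0.294^k ≤ 5.0e-9/3.86×10⁻³ = 1.29534e-06.
k ≥ ln(1.29534e-06)/ln(0.294) = -13.5567/-1.22418 = 11.074.
Smallest integer k = 12.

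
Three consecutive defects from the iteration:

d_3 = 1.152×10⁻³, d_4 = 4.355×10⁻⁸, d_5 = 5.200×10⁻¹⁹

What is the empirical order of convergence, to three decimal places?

2.470

p ≈ ln(d_5/d_4) / ln(d_4/d_3)
  = ln(5.200×10⁻¹⁹/4.355×10⁻⁸) / ln(4.355×10⁻⁸/1.152×10⁻³)
  = ln(1.19403e-11) / ln(3.78038e-05)
  = -25.151102 / -10.183101 ≈ 2.469886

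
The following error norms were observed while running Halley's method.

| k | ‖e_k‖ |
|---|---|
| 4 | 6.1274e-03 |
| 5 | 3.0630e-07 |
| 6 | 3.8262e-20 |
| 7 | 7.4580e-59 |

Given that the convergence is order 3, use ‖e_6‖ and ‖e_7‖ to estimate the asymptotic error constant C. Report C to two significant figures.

C ≈ ‖e_7‖ / ‖e_6‖^3
  = 7.4580e-59 / (3.8262e-20)^3
  = 7.4580e-59 / 5.60148e-59 ≈ 1.3314

1.3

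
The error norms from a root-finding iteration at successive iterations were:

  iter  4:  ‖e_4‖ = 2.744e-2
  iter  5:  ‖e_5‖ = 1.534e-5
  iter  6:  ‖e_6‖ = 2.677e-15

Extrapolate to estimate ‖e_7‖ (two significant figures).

1.4e-44

First estimate the order: p ≈ ln(‖e_6‖/‖e_5‖) / ln(‖e_5‖/‖e_4‖) = ln(2.677e-15/1.534e-5)/ln(1.534e-5/2.744e-2) = ln(1.74511e-10)/ln(0.000559038) ≈ 3.0002.
Then ‖e_7‖ ≈ ‖e_6‖·(‖e_6‖/‖e_5‖)^p = 2.677e-15·(1.74511e-10)^3.0002 = 2.677e-15·5.29074e-30 ≈ 1.416e-44.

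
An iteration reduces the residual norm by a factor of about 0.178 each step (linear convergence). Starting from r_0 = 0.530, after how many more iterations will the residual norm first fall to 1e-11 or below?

After k steps, r_k ≈ 0.530·0.178^k.
Need 0.178^k ≤ 1e-11/0.530 = 1.88679e-11.
k ≥ ln(1.88679e-11)/ln(0.178) = -24.6936/-1.72597 = 14.307.
Smallest integer k = 15.

15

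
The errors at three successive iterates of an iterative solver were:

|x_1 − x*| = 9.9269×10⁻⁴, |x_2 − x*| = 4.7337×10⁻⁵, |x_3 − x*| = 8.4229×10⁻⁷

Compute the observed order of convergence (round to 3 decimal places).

p ≈ ln(|x_3 − x*|/|x_2 − x*|) / ln(|x_2 − x*|/|x_1 − x*|)
  = ln(8.4229×10⁻⁷/4.7337×10⁻⁵) / ln(4.7337×10⁻⁵/9.9269×10⁻⁴)
  = ln(0.0177935) / ln(0.0476856)
  = -4.028922 / -3.043126 ≈ 1.323942

1.324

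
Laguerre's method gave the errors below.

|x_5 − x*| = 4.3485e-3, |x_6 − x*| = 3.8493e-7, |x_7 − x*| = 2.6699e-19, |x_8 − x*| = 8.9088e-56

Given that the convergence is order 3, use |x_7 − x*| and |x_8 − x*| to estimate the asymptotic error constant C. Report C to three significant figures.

C ≈ |x_8 − x*| / |x_7 − x*|^3
  = 8.9088e-56 / (2.6699e-19)^3
  = 8.9088e-56 / 1.9032e-56 ≈ 4.681

4.68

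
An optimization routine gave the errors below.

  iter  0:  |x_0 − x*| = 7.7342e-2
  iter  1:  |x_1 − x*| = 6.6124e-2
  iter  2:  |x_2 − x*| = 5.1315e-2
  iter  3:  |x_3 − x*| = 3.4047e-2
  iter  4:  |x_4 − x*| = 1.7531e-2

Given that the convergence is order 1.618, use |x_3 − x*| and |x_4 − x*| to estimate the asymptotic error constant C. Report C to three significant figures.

4.16

C ≈ |x_4 − x*| / |x_3 − x*|^1.618
  = 1.7531e-2 / (3.4047e-2)^1.618
  = 1.7531e-2 / 0.00421603 ≈ 4.1582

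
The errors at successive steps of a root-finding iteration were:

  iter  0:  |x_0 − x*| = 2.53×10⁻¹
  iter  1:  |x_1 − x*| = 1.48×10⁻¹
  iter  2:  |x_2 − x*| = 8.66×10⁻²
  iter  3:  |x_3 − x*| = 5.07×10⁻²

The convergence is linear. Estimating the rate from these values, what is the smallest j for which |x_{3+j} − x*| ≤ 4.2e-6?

18

Rate ρ ≈ |x_3 − x*|/|x_2 − x*| = 5.07×10⁻²/8.66×10⁻² = 0.5855.
After j more steps, |x_{3+j} − x*| ≈ 5.07×10⁻²·ρ^j; need ρ^j ≤ 4.2e-6/5.07×10⁻² = 8.28402e-05.
j ≥ ln(8.28402e-05)/ln(0.5855) = -9.3986/-0.53529 = 17.558.
So 18 more iterations are needed.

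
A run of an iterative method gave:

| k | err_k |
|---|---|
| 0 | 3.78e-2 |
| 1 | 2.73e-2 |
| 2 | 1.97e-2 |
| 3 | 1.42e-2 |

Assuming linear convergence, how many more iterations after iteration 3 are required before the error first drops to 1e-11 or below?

65

Rate ρ ≈ err_3/err_2 = 1.42e-2/1.97e-2 = 0.7208.
After j more steps, err_{3+j} ≈ 1.42e-2·ρ^j; need ρ^j ≤ 1e-11/1.42e-2 = 7.04225e-10.
j ≥ ln(7.04225e-10)/ln(0.7208) = -21.0739/-0.32739 = 64.369.
So 65 more iterations are needed.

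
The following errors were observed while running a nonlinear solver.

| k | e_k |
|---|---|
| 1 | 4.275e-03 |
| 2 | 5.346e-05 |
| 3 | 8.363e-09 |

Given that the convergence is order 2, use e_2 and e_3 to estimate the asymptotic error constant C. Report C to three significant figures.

C ≈ e_3 / e_2^2
  = 8.363e-09 / (5.346e-05)^2
  = 8.363e-09 / 2.85797e-09 ≈ 2.9262

2.93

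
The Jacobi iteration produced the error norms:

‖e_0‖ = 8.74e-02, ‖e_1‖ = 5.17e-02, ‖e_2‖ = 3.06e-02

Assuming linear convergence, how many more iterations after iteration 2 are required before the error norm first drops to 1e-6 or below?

Rate ρ ≈ ‖e_2‖/‖e_1‖ = 3.06e-02/5.17e-02 = 0.5919.
After j more steps, ‖e_{2+j}‖ ≈ 3.06e-02·ρ^j; need ρ^j ≤ 1e-6/3.06e-02 = 3.26797e-05.
j ≥ ln(3.26797e-05)/ln(0.5919) = -10.3288/-0.52442 = 19.696.
So 20 more iterations are needed.

20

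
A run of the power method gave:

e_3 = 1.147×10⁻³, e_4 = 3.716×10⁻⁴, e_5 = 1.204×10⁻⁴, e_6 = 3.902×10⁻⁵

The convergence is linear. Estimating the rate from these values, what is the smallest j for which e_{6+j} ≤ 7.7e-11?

12

Rate ρ ≈ e_6/e_5 = 3.902×10⁻⁵/1.204×10⁻⁴ = 0.3241.
After j more steps, e_{6+j} ≈ 3.902×10⁻⁵·ρ^j; need ρ^j ≤ 7.7e-11/3.902×10⁻⁵ = 1.97335e-06.
j ≥ ln(1.97335e-06)/ln(0.3241) = -13.1358/-1.12670 = 11.659.
So 12 more iterations are needed.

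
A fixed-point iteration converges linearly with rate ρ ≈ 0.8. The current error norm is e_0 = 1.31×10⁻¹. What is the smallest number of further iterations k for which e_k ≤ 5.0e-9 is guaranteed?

After k steps, e_k ≈ 1.31×10⁻¹·0.8^k.
Need 0.8^k ≤ 5.0e-9/1.31×10⁻¹ = 3.81679e-08.
k ≥ ln(3.81679e-08)/ln(0.8) = -17.0813/-0.22314 = 76.550.
Smallest integer k = 77.

77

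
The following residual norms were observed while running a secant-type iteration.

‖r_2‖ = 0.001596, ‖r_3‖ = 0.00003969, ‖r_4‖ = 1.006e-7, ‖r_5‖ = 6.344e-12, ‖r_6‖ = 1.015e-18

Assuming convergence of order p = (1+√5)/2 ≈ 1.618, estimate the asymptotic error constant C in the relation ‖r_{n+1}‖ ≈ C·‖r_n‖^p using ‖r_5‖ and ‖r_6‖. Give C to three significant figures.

1.33

C ≈ ‖r_6‖ / ‖r_5‖^1.618
  = 1.015e-18 / (6.344e-12)^1.618
  = 1.015e-18 / 7.62472e-19 ≈ 1.3312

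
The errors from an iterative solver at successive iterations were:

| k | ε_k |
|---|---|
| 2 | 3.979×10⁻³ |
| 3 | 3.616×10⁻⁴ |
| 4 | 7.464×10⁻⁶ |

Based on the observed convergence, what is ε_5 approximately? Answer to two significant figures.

1.4e-8

First estimate the order: p ≈ ln(ε_4/ε_3) / ln(ε_3/ε_2) = ln(7.464×10⁻⁶/3.616×10⁻⁴)/ln(3.616×10⁻⁴/3.979×10⁻³) = ln(0.0206416)/ln(0.0908771) ≈ 1.6180.
Then ε_5 ≈ ε_4·(ε_4/ε_3)^p = 7.464×10⁻⁶·(0.0206416)^1.6180 = 7.464×10⁻⁶·0.00187609 ≈ 1.4e-08.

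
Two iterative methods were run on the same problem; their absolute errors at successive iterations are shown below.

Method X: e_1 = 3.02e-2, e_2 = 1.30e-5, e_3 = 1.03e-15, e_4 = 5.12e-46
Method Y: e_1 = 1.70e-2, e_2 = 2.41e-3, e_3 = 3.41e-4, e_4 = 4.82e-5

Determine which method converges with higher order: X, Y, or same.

X

Method X: p ≈ ln(5.12e-46/1.03e-15)/ln(1.03e-15/1.30e-5) ≈ 3.00.
Method Y: p ≈ ln(4.82e-5/3.41e-4)/ln(3.41e-4/2.41e-3) ≈ 1.00.
Method X has the higher order (≈3.0 vs ≈1.0).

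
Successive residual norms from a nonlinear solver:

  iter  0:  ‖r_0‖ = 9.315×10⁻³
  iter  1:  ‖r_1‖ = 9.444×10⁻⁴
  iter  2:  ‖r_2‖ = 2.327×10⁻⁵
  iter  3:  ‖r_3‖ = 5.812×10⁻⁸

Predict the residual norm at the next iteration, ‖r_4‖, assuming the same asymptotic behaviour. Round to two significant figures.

First estimate the order: p ≈ ln(‖r_3‖/‖r_2‖) / ln(‖r_2‖/‖r_1‖) = ln(5.812×10⁻⁸/2.327×10⁻⁵)/ln(2.327×10⁻⁵/9.444×10⁻⁴) = ln(0.00249764)/ln(0.02464) ≈ 1.6181.
Then ‖r_4‖ ≈ ‖r_3‖·(‖r_3‖/‖r_2‖)^p = 5.812×10⁻⁸·(0.00249764)^1.6181 = 5.812×10⁻⁸·6.15096e-05 ≈ 3.575e-12.

3.6e-12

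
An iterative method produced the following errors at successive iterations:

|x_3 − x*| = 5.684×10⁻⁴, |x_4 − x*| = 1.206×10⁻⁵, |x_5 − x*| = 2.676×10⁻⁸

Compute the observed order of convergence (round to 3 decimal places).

1.586

p ≈ ln(|x_5 − x*|/|x_4 − x*|) / ln(|x_4 − x*|/|x_3 − x*|)
  = ln(2.676×10⁻⁸/1.206×10⁻⁵) / ln(1.206×10⁻⁵/5.684×10⁻⁴)
  = ln(0.00221891) / ln(0.0212175)
  = -6.110739 / -3.852929 ≈ 1.585998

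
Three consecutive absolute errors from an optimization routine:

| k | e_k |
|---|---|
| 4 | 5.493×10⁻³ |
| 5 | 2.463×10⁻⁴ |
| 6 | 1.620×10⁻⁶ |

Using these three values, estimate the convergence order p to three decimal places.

p ≈ ln(e_6/e_5) / ln(e_5/e_4)
  = ln(1.620×10⁻⁶/2.463×10⁻⁴) / ln(2.463×10⁻⁴/5.493×10⁻³)
  = ln(0.00657734) / ln(0.0448389)
  = -5.024125 / -3.104679 ≈ 1.618243

1.618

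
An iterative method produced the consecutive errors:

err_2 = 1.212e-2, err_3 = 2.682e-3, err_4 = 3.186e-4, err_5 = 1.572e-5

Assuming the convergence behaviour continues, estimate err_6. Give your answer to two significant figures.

2.2e-7

First estimate the order: p ≈ ln(err_5/err_4) / ln(err_4/err_3) = ln(1.572e-5/3.186e-4)/ln(3.186e-4/2.682e-3) = ln(0.0493409)/ln(0.118792) ≈ 1.4124.
Then err_6 ≈ err_5·(err_5/err_4)^p = 1.572e-5·(0.0493409)^1.4124 = 1.572e-5·0.0142655 ≈ 2.243e-07.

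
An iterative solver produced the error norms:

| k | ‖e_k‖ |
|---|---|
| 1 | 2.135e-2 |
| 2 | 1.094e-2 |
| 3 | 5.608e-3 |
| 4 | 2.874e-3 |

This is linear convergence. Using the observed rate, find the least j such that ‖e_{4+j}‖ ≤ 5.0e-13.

Rate ρ ≈ ‖e_4‖/‖e_3‖ = 2.874e-3/5.608e-3 = 0.5125.
After j more steps, ‖e_{4+j}‖ ≈ 2.874e-3·ρ^j; need ρ^j ≤ 5.0e-13/2.874e-3 = 1.73974e-10.
j ≥ ln(1.73974e-10)/ln(0.5125) = -22.4721/-0.66845 = 33.618.
So 34 more iterations are needed.

34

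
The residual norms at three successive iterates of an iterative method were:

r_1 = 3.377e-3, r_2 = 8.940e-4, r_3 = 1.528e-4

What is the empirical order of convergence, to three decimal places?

1.329

p ≈ ln(r_3/r_2) / ln(r_2/r_1)
  = ln(1.528e-4/8.940e-4) / ln(8.940e-4/3.377e-3)
  = ln(0.170917) / ln(0.264732)
  = -1.766577 / -1.329037 ≈ 1.329216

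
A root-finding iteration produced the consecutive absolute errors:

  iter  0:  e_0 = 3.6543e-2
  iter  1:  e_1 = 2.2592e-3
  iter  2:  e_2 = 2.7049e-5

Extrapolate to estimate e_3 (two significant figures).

2.4e-8

First estimate the order: p ≈ ln(e_2/e_1) / ln(e_1/e_0) = ln(2.7049e-5/2.2592e-3)/ln(2.2592e-3/3.6543e-2) = ln(0.0119728)/ln(0.0618231) ≈ 1.5898.
Then e_3 ≈ e_2·(e_2/e_1)^p = 2.7049e-5·(0.0119728)^1.5898 = 2.7049e-5·0.000880472 ≈ 2.382e-08.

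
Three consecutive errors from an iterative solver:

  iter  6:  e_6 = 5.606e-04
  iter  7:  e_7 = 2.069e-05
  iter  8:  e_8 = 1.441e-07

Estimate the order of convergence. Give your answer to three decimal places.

p ≈ ln(e_8/e_7) / ln(e_7/e_6)
  = ln(1.441e-07/2.069e-05) / ln(2.069e-05/5.606e-04)
  = ln(0.00696472) / ln(0.0369069)
  = -4.966898 / -3.299357 ≈ 1.505414

1.505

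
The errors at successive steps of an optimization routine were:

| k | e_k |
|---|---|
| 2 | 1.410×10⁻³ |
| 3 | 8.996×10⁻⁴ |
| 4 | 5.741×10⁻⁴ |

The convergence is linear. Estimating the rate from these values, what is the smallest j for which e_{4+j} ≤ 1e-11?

40

Rate ρ ≈ e_4/e_3 = 5.741×10⁻⁴/8.996×10⁻⁴ = 0.6382.
After j more steps, e_{4+j} ≈ 5.741×10⁻⁴·ρ^j; need ρ^j ≤ 1e-11/5.741×10⁻⁴ = 1.74186e-08.
j ≥ ln(1.74186e-08)/ln(0.6382) = -17.8657/-0.44910 = 39.781.
So 40 more iterations are needed.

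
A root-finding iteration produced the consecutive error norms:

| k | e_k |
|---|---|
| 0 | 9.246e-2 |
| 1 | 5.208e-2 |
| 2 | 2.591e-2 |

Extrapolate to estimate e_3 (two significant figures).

First estimate the order: p ≈ ln(e_2/e_1) / ln(e_1/e_0) = ln(2.591e-2/5.208e-2)/ln(5.208e-2/9.246e-2) = ln(0.497504)/ln(0.563271) ≈ 1.2163.
Then e_3 ≈ e_2·(e_2/e_1)^p = 2.591e-2·(0.497504)^1.2163 = 2.591e-2·0.427773 ≈ 0.01108.

1.1e-2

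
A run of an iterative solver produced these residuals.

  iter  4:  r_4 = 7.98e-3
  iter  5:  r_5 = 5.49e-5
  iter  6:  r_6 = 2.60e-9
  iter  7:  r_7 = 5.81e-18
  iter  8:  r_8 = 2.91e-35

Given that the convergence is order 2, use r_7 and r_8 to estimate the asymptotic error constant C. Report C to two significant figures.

0.86

C ≈ r_8 / r_7^2
  = 2.91e-35 / (5.81e-18)^2
  = 2.91e-35 / 3.37561e-35 ≈ 0.86207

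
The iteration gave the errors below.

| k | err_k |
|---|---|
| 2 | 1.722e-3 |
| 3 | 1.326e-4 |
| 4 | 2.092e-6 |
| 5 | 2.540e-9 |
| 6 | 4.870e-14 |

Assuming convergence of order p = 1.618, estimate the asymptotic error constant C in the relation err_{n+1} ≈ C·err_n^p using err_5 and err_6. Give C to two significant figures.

C ≈ err_6 / err_5^1.618
  = 4.870e-14 / (2.540e-9)^1.618
  = 4.870e-14 / 1.23886e-14 ≈ 3.931

3.9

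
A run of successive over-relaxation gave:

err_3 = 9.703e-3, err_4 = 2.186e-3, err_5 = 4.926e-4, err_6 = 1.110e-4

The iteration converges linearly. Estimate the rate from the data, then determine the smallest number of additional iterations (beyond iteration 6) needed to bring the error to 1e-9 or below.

Rate ρ ≈ err_6/err_5 = 1.110e-4/4.926e-4 = 0.2253.
After j more steps, err_{6+j} ≈ 1.110e-4·ρ^j; need ρ^j ≤ 1e-9/1.110e-4 = 9.00901e-06.
j ≥ ln(9.00901e-06)/ln(0.2253) = -11.6173/-1.49032 = 7.795.
So 8 more iterations are needed.

8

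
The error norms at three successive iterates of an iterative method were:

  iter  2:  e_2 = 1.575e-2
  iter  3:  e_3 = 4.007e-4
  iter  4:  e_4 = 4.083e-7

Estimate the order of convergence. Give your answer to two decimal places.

p ≈ ln(e_4/e_3) / ln(e_3/e_2)
  = ln(4.083e-7/4.007e-4) / ln(4.007e-4/1.575e-2)
  = ln(0.00101897) / ln(0.0254413)
  = -6.88896 / -3.67138 ≈ 1.87640

1.88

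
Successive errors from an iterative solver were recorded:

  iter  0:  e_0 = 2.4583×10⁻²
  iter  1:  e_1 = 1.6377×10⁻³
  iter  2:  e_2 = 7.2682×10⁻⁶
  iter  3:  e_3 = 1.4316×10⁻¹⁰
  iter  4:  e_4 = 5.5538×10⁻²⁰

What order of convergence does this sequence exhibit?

2

Consecutive ratios: e_4/e_3 = 5.5538×10⁻²⁰/1.4316×10⁻¹⁰ = 3.87944e-10, e_3/e_2 = 1.4316×10⁻¹⁰/7.2682×10⁻⁶ = 1.96968e-05.
p ≈ ln(3.87944e-10)/ln(1.96968e-05) = -21.6702/-10.8351 ≈ 2.00.
So the convergence is quadratic (order 2).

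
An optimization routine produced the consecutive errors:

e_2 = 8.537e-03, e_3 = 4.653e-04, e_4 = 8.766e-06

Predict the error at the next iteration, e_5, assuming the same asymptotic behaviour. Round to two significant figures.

3.9e-8

First estimate the order: p ≈ ln(e_4/e_3) / ln(e_3/e_2) = ln(8.766e-06/4.653e-04)/ln(4.653e-04/8.537e-03) = ln(0.0188395)/ln(0.0545039) ≈ 1.3651.
Then e_5 ≈ e_4·(e_4/e_3)^p = 8.766e-06·(0.0188395)^1.3651 = 8.766e-06·0.00441873 ≈ 3.873e-08.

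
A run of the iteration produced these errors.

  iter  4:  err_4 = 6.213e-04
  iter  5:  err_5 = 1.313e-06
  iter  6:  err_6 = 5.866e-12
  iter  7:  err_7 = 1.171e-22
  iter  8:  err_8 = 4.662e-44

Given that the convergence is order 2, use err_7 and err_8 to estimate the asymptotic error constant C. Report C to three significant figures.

C ≈ err_8 / err_7^2
  = 4.662e-44 / (1.171e-22)^2
  = 4.662e-44 / 1.37124e-44 ≈ 3.3998

3.40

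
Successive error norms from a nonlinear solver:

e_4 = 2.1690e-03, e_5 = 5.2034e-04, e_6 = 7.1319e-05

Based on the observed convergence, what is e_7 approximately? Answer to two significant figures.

4.5e-6

First estimate the order: p ≈ ln(e_6/e_5) / ln(e_5/e_4) = ln(7.1319e-05/5.2034e-04)/ln(5.2034e-04/2.1690e-03) = ln(0.137062)/ln(0.239899) ≈ 1.3921.
Then e_7 ≈ e_6·(e_6/e_5)^p = 7.1319e-05·(0.137062)^1.3921 = 7.1319e-05·0.0628785 ≈ 4.484e-06.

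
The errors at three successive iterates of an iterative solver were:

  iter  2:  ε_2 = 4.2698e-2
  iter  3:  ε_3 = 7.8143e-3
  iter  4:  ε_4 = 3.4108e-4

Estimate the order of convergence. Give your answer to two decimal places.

p ≈ ln(ε_4/ε_3) / ln(ε_3/ε_2)
  = ln(3.4108e-4/7.8143e-3) / ln(7.8143e-3/4.2698e-2)
  = ln(0.0436482) / ln(0.183013)
  = -3.13159 / -1.69820 ≈ 1.84406

1.84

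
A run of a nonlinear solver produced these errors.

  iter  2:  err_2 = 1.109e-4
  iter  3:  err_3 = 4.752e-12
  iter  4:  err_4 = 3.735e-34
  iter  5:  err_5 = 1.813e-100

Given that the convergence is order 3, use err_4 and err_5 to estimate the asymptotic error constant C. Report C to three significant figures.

C ≈ err_5 / err_4^3
  = 1.813e-100 / (3.735e-34)^3
  = 1.813e-100 / 5.21041e-101 ≈ 3.4796

3.48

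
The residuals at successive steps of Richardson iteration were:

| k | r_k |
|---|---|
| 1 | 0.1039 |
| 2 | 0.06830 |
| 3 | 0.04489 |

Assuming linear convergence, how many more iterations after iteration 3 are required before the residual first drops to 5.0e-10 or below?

Rate ρ ≈ r_3/r_2 = 0.04489/0.06830 = 0.6572.
After j more steps, r_{3+j} ≈ 0.04489·ρ^j; need ρ^j ≤ 5.0e-10/0.04489 = 1.11383e-08.
j ≥ ln(1.11383e-08)/ln(0.6572) = -18.3129/-0.41977 = 43.626.
So 44 more iterations are needed.

44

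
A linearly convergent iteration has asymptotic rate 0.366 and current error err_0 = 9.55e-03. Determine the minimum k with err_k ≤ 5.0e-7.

After k steps, err_k ≈ 9.55e-03·0.366^k.
Need 0.366^k ≤ 5.0e-7/9.55e-03 = 5.2356e-05.
k ≥ ln(5.2356e-05)/ln(0.366) = -9.8574/-1.00512 = 9.807.
Smallest integer k = 10.

10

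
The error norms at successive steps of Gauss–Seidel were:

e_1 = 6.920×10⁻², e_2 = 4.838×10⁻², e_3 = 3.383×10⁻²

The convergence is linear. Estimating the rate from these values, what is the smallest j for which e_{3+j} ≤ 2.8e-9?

Rate ρ ≈ e_3/e_2 = 3.383×10⁻²/4.838×10⁻² = 0.6993.
After j more steps, e_{3+j} ≈ 3.383×10⁻²·ρ^j; need ρ^j ≤ 2.8e-9/3.383×10⁻² = 8.27668e-08.
j ≥ ln(8.27668e-08)/ln(0.6993) = -16.3072/-0.35768 = 45.592.
So 46 more iterations are needed.

46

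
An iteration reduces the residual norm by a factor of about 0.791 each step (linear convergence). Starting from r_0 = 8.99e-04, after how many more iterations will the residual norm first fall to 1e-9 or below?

After k steps, r_k ≈ 8.99e-04·0.791^k.
Need 0.791^k ≤ 1e-9/8.99e-04 = 1.11235e-06.
k ≥ ln(1.11235e-06)/ln(0.791) = -13.7090/-0.23446 = 58.471.
Smallest integer k = 59.

59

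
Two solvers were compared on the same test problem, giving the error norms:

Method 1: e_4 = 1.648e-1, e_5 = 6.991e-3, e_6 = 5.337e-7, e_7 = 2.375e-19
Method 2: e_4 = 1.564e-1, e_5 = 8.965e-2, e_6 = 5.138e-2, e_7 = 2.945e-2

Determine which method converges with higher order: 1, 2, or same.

1

Method 1: p ≈ ln(2.375e-19/5.337e-7)/ln(5.337e-7/6.991e-3) ≈ 3.00.
Method 2: p ≈ ln(2.945e-2/5.138e-2)/ln(5.138e-2/8.965e-2) ≈ 1.00.
Method 1 has the higher order (≈3.0 vs ≈1.0).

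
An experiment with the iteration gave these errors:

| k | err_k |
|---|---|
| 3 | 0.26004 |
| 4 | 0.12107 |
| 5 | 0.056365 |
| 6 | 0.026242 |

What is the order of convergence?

1

Consecutive ratios: err_6/err_5 = 0.026242/0.056365 = 0.465573, err_5/err_4 = 0.056365/0.12107 = 0.465557.
p ≈ ln(0.465573)/ln(0.465557) = -0.7645/-0.7645 ≈ 1.00.
So the convergence is linear (order 1).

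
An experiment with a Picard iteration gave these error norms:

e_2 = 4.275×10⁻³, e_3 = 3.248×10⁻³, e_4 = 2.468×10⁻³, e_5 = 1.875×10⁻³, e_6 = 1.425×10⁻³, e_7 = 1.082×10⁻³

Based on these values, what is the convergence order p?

Consecutive ratios: e_7/e_6 = 1.082×10⁻³/1.425×10⁻³ = 0.759298, e_6/e_5 = 1.425×10⁻³/1.875×10⁻³ = 0.76.
p ≈ ln(0.759298)/ln(0.76) = -0.2754/-0.2744 ≈ 1.00.
So the convergence is linear (order 1).

1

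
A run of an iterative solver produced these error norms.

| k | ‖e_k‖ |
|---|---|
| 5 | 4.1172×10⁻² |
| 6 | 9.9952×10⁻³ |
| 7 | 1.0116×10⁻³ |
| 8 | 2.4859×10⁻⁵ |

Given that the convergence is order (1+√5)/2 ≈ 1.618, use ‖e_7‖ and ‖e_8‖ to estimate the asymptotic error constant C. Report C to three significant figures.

C ≈ ‖e_8‖ / ‖e_7‖^1.618
  = 2.4859×10⁻⁵ / (1.0116×10⁻³)^1.618
  = 2.4859×10⁻⁵ / 1.42595e-05 ≈ 1.7433

1.74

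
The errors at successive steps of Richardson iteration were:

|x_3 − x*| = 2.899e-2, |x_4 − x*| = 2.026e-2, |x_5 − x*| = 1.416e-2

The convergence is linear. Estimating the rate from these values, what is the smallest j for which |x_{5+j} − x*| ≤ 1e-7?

Rate ρ ≈ |x_5 − x*|/|x_4 − x*| = 1.416e-2/2.026e-2 = 0.6989.
After j more steps, |x_{5+j} − x*| ≈ 1.416e-2·ρ^j; need ρ^j ≤ 1e-7/1.416e-2 = 7.06215e-06.
j ≥ ln(7.06215e-06)/ln(0.6989) = -11.8608/-0.35825 = 33.108.
So 34 more iterations are needed.

34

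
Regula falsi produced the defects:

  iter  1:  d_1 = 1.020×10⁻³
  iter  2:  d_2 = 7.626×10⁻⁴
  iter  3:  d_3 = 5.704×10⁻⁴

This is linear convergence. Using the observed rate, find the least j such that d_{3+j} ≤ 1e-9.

Rate ρ ≈ d_3/d_2 = 5.704×10⁻⁴/7.626×10⁻⁴ = 0.7480.
After j more steps, d_{3+j} ≈ 5.704×10⁻⁴·ρ^j; need ρ^j ≤ 1e-9/5.704×10⁻⁴ = 1.75316e-06.
j ≥ ln(1.75316e-06)/ln(0.7480) = -13.2541/-0.29035 = 45.649.
So 46 more iterations are needed.

46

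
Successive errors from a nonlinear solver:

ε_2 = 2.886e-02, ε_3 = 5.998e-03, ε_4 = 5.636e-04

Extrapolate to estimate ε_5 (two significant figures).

1.6e-5

First estimate the order: p ≈ ln(ε_4/ε_3) / ln(ε_3/ε_2) = ln(5.636e-04/5.998e-03)/ln(5.998e-03/2.886e-02) = ln(0.0939647)/ln(0.207831) ≈ 1.5053.
Then ε_5 ≈ ε_4·(ε_4/ε_3)^p = 5.636e-04·(0.0939647)^1.5053 = 5.636e-04·0.0284449 ≈ 1.603e-05.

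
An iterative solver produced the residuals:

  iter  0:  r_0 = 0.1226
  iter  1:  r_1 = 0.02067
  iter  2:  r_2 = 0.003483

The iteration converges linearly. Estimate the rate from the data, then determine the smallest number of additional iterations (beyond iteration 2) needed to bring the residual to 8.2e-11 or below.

Rate ρ ≈ r_2/r_1 = 0.003483/0.02067 = 0.1685.
After j more steps, r_{2+j} ≈ 0.003483·ρ^j; need ρ^j ≤ 8.2e-11/0.003483 = 2.35429e-08.
j ≥ ln(2.35429e-08)/ln(0.1685) = -17.5644/-1.78082 = 9.863.
So 10 more iterations are needed.

10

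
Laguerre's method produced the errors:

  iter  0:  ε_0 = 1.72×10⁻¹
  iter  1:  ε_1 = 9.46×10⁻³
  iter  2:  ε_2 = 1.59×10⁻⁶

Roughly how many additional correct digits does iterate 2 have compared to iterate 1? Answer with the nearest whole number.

Digits gained ≈ log₁₀(ε_1/ε_2) = log₁₀(9.46×10⁻³/1.59×10⁻⁶) = log₁₀(5949.69) ≈ 3.774.

4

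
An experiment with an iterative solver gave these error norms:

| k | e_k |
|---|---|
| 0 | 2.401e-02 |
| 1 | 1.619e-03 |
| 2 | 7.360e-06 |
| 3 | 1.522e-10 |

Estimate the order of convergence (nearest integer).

2

Consecutive ratios: e_3/e_2 = 1.522e-10/7.360e-06 = 2.06793e-05, e_2/e_1 = 7.360e-06/1.619e-03 = 0.00454602.
p ≈ ln(2.06793e-05)/ln(0.00454602) = -10.7864/-5.3935 ≈ 2.00.
So the convergence is quadratic (order 2).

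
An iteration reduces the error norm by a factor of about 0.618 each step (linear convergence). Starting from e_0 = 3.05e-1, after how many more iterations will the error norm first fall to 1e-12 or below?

After k steps, e_k ≈ 3.05e-1·0.618^k.
Need 0.618^k ≤ 1e-12/3.05e-1 = 3.27869e-12.
k ≥ ln(3.27869e-12)/ln(0.618) = -26.4436/-0.48127 = 54.945.
Smallest integer k = 55.

55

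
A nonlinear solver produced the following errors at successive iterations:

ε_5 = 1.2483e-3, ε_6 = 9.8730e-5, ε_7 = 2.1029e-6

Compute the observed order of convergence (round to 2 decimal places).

p ≈ ln(ε_7/ε_6) / ln(ε_6/ε_5)
  = ln(2.1029e-6/9.8730e-5) / ln(9.8730e-5/1.2483e-3)
  = ln(0.0212995) / ln(0.0790916)
  = -3.84907 / -2.53715 ≈ 1.51708

1.52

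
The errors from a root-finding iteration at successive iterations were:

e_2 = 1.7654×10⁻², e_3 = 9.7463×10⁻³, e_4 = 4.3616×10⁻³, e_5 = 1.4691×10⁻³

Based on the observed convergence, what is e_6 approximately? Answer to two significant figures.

First estimate the order: p ≈ ln(e_5/e_4) / ln(e_4/e_3) = ln(1.4691×10⁻³/4.3616×10⁻³)/ln(4.3616×10⁻³/9.7463×10⁻³) = ln(0.336826)/ln(0.447513) ≈ 1.3534.
Then e_6 ≈ e_5·(e_5/e_4)^p = 1.4691×10⁻³·(0.336826)^1.3534 = 1.4691×10⁻³·0.229293 ≈ 0.0003369.

3.4e-4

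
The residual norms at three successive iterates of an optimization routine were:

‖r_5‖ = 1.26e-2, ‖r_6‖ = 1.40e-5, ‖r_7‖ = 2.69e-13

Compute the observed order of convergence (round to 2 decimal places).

2.61

p ≈ ln(‖r_7‖/‖r_6‖) / ln(‖r_6‖/‖r_5‖)
  = ln(2.69e-13/1.40e-5) / ln(1.40e-5/1.26e-2)
  = ln(1.92143e-08) / ln(0.00111111)
  = -17.76761 / -6.80240 ≈ 2.61196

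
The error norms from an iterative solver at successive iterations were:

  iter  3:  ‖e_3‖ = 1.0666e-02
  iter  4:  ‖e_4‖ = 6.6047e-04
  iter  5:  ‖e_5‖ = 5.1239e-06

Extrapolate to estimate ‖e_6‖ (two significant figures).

First estimate the order: p ≈ ln(‖e_5‖/‖e_4‖) / ln(‖e_4‖/‖e_3‖) = ln(5.1239e-06/6.6047e-04)/ln(6.6047e-04/1.0666e-02) = ln(0.00775796)/ln(0.0619229) ≈ 1.7467.
Then ‖e_6‖ ≈ ‖e_5‖·(‖e_5‖/‖e_4‖)^p = 5.1239e-06·(0.00775796)^1.7467 = 5.1239e-06·0.000206073 ≈ 1.056e-09.

1.1e-9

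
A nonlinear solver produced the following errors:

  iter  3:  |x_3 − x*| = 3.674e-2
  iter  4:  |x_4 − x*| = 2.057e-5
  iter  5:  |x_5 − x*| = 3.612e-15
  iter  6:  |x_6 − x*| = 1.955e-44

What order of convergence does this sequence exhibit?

Consecutive ratios: |x_6 − x*|/|x_5 − x*| = 1.955e-44/3.612e-15 = 5.41251e-30, |x_5 − x*|/|x_4 − x*| = 3.612e-15/2.057e-5 = 1.75596e-10.
p ≈ ln(5.41251e-30)/ln(1.75596e-10) = -67.3888/-22.4628 ≈ 3.00.
So the convergence is cubic (order 3).

3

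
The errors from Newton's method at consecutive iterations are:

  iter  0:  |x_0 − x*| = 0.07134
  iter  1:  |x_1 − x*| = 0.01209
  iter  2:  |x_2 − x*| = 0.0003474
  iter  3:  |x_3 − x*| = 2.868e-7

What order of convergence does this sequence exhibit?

Consecutive ratios: |x_3 − x*|/|x_2 − x*| = 2.868e-7/0.0003474 = 0.000825561, |x_2 − x*|/|x_1 − x*| = 0.0003474/0.01209 = 0.0287345.
p ≈ ln(0.000825561)/ln(0.0287345) = -7.0994/-3.5497 ≈ 2.00.
So the convergence is quadratic (order 2).

2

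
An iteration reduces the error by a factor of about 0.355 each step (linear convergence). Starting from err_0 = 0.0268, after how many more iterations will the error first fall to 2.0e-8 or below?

14

After k steps, err_k ≈ 0.0268·0.355^k.
Need 0.355^k ≤ 2.0e-8/0.0268 = 7.46269e-07.
k ≥ ln(7.46269e-07)/ln(0.355) = -14.1082/-1.03564 = 13.623.
Smallest integer k = 14.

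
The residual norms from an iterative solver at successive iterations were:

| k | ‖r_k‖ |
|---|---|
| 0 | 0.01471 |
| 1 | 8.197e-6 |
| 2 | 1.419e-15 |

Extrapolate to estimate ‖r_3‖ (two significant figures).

7.4e-45

First estimate the order: p ≈ ln(‖r_2‖/‖r_1‖) / ln(‖r_1‖/‖r_0‖) = ln(1.419e-15/8.197e-6)/ln(8.197e-6/0.01471) = ln(1.73112e-10)/ln(0.00055724) ≈ 2.9999.
Then ‖r_3‖ ≈ ‖r_2‖·(‖r_2‖/‖r_1‖)^p = 1.419e-15·(1.73112e-10)^2.9999 = 1.419e-15·5.19945e-30 ≈ 7.378e-45.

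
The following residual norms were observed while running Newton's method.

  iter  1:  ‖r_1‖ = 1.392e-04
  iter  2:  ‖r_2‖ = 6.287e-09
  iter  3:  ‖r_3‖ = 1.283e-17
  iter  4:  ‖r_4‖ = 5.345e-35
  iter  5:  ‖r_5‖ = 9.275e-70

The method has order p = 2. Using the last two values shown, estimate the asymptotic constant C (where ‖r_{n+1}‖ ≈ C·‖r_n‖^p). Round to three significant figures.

C ≈ ‖r_5‖ / ‖r_4‖^2
  = 9.275e-70 / (5.345e-35)^2
  = 9.275e-70 / 2.8569e-69 ≈ 0.32465

0.325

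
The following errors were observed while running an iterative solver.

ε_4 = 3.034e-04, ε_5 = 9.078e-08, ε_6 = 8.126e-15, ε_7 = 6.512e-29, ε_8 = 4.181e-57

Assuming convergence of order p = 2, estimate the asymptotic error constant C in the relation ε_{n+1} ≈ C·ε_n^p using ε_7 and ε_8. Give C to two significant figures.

C ≈ ε_8 / ε_7^2
  = 4.181e-57 / (6.512e-29)^2
  = 4.181e-57 / 4.24061e-57 ≈ 0.98594

0.99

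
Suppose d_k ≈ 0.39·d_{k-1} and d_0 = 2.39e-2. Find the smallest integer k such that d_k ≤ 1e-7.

After k steps, d_k ≈ 2.39e-2·0.39^k.
Need 0.39^k ≤ 1e-7/2.39e-2 = 4.1841e-06.
k ≥ ln(4.1841e-06)/ln(0.39) = -12.3842/-0.94161 = 13.152.
Smallest integer k = 14.

14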